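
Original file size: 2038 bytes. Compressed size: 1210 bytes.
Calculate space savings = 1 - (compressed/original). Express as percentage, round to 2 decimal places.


ratio = compressed/original = 1210/2038 = 0.593719
savings = 1 - ratio = 1 - 0.593719 = 0.406281
as a percentage: 0.406281 * 100 = 40.63%

Space savings = 1 - 1210/2038 = 40.63%


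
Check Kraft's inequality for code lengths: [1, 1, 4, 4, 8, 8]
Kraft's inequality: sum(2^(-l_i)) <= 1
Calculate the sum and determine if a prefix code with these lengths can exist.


Sum = 2^(-1) + 2^(-1) + 2^(-4) + 2^(-4) + 2^(-8) + 2^(-8)
    = 0.5 + 0.5 + 0.0625 + 0.0625 + 0.00390625 + 0.00390625
    = 290/256 = 1.1328125
Since 1.1328125 > 1, Kraft's inequality is NOT satisfied.
A prefix code with these lengths CANNOT exist.

Kraft sum = 1.1328125. Not satisfied.


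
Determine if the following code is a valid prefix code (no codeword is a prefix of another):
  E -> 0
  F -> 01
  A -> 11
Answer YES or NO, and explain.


Checking each pair (does one codeword prefix another?):
  E='0' vs F='01': prefix -- VIOLATION

NO -- this is NOT a valid prefix code. E (0) is a prefix of F (01).


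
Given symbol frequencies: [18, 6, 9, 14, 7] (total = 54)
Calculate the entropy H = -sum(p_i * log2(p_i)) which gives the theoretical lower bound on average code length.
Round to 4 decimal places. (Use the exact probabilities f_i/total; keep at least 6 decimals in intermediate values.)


Per-symbol terms -p_i * log2(p_i) with p_i = f_i/54:
  p = 18/54 = 0.333333: log2(p) = -1.584963, -p*log2(p) = 0.528321
  p = 6/54 = 0.111111: log2(p) = -3.169925, -p*log2(p) = 0.352214
  p = 9/54 = 0.166667: log2(p) = -2.584963, -p*log2(p) = 0.430827
  p = 14/54 = 0.259259: log2(p) = -1.947533, -p*log2(p) = 0.504916
  p = 7/54 = 0.129630: log2(p) = -2.947533, -p*log2(p) = 0.382088
H = 0.528321 + 0.352214 + 0.430827 + 0.504916 + 0.382088 = 2.198366

H = 2.1984 bits/symbol


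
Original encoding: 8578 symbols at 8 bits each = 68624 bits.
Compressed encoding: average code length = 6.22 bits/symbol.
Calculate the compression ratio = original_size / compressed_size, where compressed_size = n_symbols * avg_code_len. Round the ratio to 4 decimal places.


original_size = n_symbols * orig_bits = 8578 * 8 = 68624 bits
compressed_size = n_symbols * avg_code_len = 8578 * 6.22 = 53355.16 bits
ratio = original_size / compressed_size = 68624 / 53355.16 = 1.2862

Compression ratio = 1.2862


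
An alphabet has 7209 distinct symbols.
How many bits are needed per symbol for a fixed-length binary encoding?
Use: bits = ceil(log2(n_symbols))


log2(7209) = 12.8156
Bracket: 2^12 = 4096 < 7209 <= 2^13 = 8192
So ceil(log2(7209)) = 13

bits = ceil(log2(7209)) = ceil(12.8156) = 13 bits


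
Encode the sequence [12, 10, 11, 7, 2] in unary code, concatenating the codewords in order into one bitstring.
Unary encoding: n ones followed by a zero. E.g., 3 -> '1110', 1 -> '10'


Encode each number as n ones followed by a terminating 0:
  12 -> 1111111111110 (13 bits)
  10 -> 11111111110 (11 bits)
  11 -> 111111111110 (12 bits)
  7 -> 11111110 (8 bits)
  2 -> 110 (3 bits)
Total length = 13 + 11 + 12 + 8 + 3 = 47 bits.

Unary([12, 10, 11, 7, 2]) = 11111111111101111111111011111111111011111110110 (47 bits)


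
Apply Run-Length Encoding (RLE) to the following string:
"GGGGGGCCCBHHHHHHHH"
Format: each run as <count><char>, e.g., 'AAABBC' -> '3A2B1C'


Scanning runs left to right:
  i=0: run of 'G' x 6 -> '6G'
  i=6: run of 'C' x 3 -> '3C'
  i=9: run of 'B' x 1 -> '1B'
  i=10: run of 'H' x 8 -> '8H'

RLE = 6G3C1B8H


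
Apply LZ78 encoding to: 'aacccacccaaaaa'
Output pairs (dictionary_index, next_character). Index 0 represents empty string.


LZ78 encoding steps:
Dictionary: {0: ''}
Step 1: w='' (idx 0), next='a' -> output (0, 'a'), add 'a' as idx 1
Step 2: w='a' (idx 1), next='c' -> output (1, 'c'), add 'ac' as idx 2
Step 3: w='' (idx 0), next='c' -> output (0, 'c'), add 'c' as idx 3
Step 4: w='c' (idx 3), next='a' -> output (3, 'a'), add 'ca' as idx 4
Step 5: w='c' (idx 3), next='c' -> output (3, 'c'), add 'cc' as idx 5
Step 6: w='ca' (idx 4), next='a' -> output (4, 'a'), add 'caa' as idx 6
Step 7: w='a' (idx 1), next='a' -> output (1, 'a'), add 'aa' as idx 7
Step 8: w='a' (idx 1), end of input -> output (1, '')


Encoded: [(0, 'a'), (1, 'c'), (0, 'c'), (3, 'a'), (3, 'c'), (4, 'a'), (1, 'a'), (1, '')]


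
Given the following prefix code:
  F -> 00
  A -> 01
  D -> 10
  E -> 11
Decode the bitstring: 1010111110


Decoding step by step:
Bits 10 -> D
Bits 10 -> D
Bits 11 -> E
Bits 11 -> E
Bits 10 -> D


Decoded message: DDEED


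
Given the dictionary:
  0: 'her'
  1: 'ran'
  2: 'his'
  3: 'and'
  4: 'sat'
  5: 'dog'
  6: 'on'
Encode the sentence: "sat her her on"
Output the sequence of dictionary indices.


Look up each word in the dictionary:
  'sat' -> 4
  'her' -> 0
  'her' -> 0
  'on' -> 6

Encoded: [4, 0, 0, 6]


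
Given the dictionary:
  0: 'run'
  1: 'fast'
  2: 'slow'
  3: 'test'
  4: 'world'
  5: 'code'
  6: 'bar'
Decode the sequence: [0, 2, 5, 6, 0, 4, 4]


Look up each index in the dictionary:
  0 -> 'run'
  2 -> 'slow'
  5 -> 'code'
  6 -> 'bar'
  0 -> 'run'
  4 -> 'world'
  4 -> 'world'

Decoded: "run slow code bar run world world"


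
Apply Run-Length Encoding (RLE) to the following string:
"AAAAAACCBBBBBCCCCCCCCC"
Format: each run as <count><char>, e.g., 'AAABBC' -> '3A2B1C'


Scanning runs left to right:
  i=0: run of 'A' x 6 -> '6A'
  i=6: run of 'C' x 2 -> '2C'
  i=8: run of 'B' x 5 -> '5B'
  i=13: run of 'C' x 9 -> '9C'

RLE = 6A2C5B9C


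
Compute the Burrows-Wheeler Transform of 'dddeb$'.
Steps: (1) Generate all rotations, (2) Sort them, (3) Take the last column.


Rotations (sorted):
  0: $dddeb -> last char: b
  1: b$ddde -> last char: e
  2: dddeb$ -> last char: $
  3: ddeb$d -> last char: d
  4: deb$dd -> last char: d
  5: eb$ddd -> last char: d


BWT = be$ddd


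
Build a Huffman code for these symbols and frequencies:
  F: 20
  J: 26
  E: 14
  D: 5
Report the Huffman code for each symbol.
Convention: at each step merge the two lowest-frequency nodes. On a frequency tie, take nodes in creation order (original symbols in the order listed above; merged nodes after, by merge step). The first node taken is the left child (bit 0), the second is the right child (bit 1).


Huffman tree construction:
Step 1: Merge D(5) + E(14) = 19
Step 2: Merge (D+E)(19) + F(20) = 39
Step 3: Merge J(26) + ((D+E)+F)(39) = 65
Read each symbol's code off the tree from the root (left child = 0, right child = 1).

Codes:
  F: 11 (length 2)
  J: 0 (length 1)
  E: 101 (length 3)
  D: 100 (length 3)
Average code length: 123/65 = 1.8923 bits/symbol


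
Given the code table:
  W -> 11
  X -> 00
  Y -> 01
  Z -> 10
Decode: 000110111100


Decoding:
00 -> X
01 -> Y
10 -> Z
11 -> W
11 -> W
00 -> X


Result: XYZWWX


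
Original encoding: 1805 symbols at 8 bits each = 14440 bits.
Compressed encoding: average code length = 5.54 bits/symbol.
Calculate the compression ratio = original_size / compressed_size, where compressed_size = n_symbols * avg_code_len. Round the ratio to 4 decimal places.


original_size = n_symbols * orig_bits = 1805 * 8 = 14440 bits
compressed_size = n_symbols * avg_code_len = 1805 * 5.54 = 9999.7 bits
ratio = original_size / compressed_size = 14440 / 9999.7 = 1.444

Compression ratio = 1.444


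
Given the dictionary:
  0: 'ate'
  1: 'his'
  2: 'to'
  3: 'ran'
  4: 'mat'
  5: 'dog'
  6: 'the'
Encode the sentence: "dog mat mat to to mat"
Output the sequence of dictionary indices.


Look up each word in the dictionary:
  'dog' -> 5
  'mat' -> 4
  'mat' -> 4
  'to' -> 2
  'to' -> 2
  'mat' -> 4

Encoded: [5, 4, 4, 2, 2, 4]


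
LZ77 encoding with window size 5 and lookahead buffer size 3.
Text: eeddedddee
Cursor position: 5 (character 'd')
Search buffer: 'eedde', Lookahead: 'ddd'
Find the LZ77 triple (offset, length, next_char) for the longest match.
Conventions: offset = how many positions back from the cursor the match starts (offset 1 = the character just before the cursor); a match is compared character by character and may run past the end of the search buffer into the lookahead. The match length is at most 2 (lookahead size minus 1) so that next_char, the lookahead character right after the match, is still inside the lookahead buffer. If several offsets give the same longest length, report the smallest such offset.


Try each offset into the search buffer:
  offset=1 (pos 4, char 'e'): match length 0
  offset=2 (pos 3, char 'd'): match length 1
  offset=3 (pos 2, char 'd'): match length 2
  offset=4 (pos 1, char 'e'): match length 0
  offset=5 (pos 0, char 'e'): match length 0
Longest match has length 2 at offset 3.
next_char = character at position 5 + 2 = 7 -> 'd'

Best match: offset=3, length=2 (matching 'dd' starting at position 2)
LZ77 triple: (3, 2, 'd')


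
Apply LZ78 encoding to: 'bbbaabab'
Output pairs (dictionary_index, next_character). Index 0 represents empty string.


LZ78 encoding steps:
Dictionary: {0: ''}
Step 1: w='' (idx 0), next='b' -> output (0, 'b'), add 'b' as idx 1
Step 2: w='b' (idx 1), next='b' -> output (1, 'b'), add 'bb' as idx 2
Step 3: w='' (idx 0), next='a' -> output (0, 'a'), add 'a' as idx 3
Step 4: w='a' (idx 3), next='b' -> output (3, 'b'), add 'ab' as idx 4
Step 5: w='ab' (idx 4), end of input -> output (4, '')


Encoded: [(0, 'b'), (1, 'b'), (0, 'a'), (3, 'b'), (4, '')]


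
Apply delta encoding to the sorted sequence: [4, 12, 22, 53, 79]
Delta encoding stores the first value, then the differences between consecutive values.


First value: 4
Deltas:
  12 - 4 = 8
  22 - 12 = 10
  53 - 22 = 31
  79 - 53 = 26


Delta encoded: [4, 8, 10, 31, 26]


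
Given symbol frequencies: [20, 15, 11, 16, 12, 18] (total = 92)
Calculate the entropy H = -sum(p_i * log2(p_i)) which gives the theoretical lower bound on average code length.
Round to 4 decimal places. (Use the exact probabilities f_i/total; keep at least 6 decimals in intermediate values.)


Per-symbol terms -p_i * log2(p_i) with p_i = f_i/92:
  p = 20/92 = 0.217391: log2(p) = -2.201634, -p*log2(p) = 0.478616
  p = 15/92 = 0.163043: log2(p) = -2.616671, -p*log2(p) = 0.426631
  p = 11/92 = 0.119565: log2(p) = -3.064130, -p*log2(p) = 0.366363
  p = 16/92 = 0.173913: log2(p) = -2.523562, -p*log2(p) = 0.438880
  p = 12/92 = 0.130435: log2(p) = -2.938599, -p*log2(p) = 0.383296
  p = 18/92 = 0.195652: log2(p) = -2.353637, -p*log2(p) = 0.460494
H = 0.478616 + 0.426631 + 0.366363 + 0.438880 + 0.383296 + 0.460494 = 2.554280

H = 2.5543 bits/symbol


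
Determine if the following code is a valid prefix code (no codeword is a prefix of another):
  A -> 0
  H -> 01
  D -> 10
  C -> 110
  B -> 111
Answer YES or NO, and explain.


Checking each pair (does one codeword prefix another?):
  A='0' vs H='01': prefix -- VIOLATION

NO -- this is NOT a valid prefix code. A (0) is a prefix of H (01).


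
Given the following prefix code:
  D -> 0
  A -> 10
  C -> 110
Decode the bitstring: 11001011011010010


Decoding step by step:
Bits 110 -> C
Bits 0 -> D
Bits 10 -> A
Bits 110 -> C
Bits 110 -> C
Bits 10 -> A
Bits 0 -> D
Bits 10 -> A


Decoded message: CDACCADA


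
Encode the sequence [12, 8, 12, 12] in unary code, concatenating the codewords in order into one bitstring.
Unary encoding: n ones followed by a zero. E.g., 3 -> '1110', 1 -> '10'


Encode each number as n ones followed by a terminating 0:
  12 -> 1111111111110 (13 bits)
  8 -> 111111110 (9 bits)
  12 -> 1111111111110 (13 bits)
  12 -> 1111111111110 (13 bits)
Total length = 13 + 9 + 13 + 13 = 48 bits.

Unary([12, 8, 12, 12]) = 111111111111011111111011111111111101111111111110 (48 bits)


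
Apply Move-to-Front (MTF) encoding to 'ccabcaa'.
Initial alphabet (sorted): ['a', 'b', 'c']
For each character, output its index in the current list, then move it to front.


MTF encoding:
'c': index 2 in ['a', 'b', 'c'] -> ['c', 'a', 'b']
'c': index 0 in ['c', 'a', 'b'] -> ['c', 'a', 'b']
'a': index 1 in ['c', 'a', 'b'] -> ['a', 'c', 'b']
'b': index 2 in ['a', 'c', 'b'] -> ['b', 'a', 'c']
'c': index 2 in ['b', 'a', 'c'] -> ['c', 'b', 'a']
'a': index 2 in ['c', 'b', 'a'] -> ['a', 'c', 'b']
'a': index 0 in ['a', 'c', 'b'] -> ['a', 'c', 'b']


Output: [2, 0, 1, 2, 2, 2, 0]


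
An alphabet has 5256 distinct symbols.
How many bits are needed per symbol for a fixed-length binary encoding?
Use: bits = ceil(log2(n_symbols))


log2(5256) = 12.3597
Bracket: 2^12 = 4096 < 5256 <= 2^13 = 8192
So ceil(log2(5256)) = 13

bits = ceil(log2(5256)) = ceil(12.3597) = 13 bits


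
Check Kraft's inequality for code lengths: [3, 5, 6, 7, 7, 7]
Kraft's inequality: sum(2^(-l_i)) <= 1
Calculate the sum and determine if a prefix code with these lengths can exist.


Sum = 2^(-3) + 2^(-5) + 2^(-6) + 2^(-7) + 2^(-7) + 2^(-7)
    = 0.125 + 0.03125 + 0.015625 + 0.0078125 + 0.0078125 + 0.0078125
    = 25/128 = 0.1953125
Since 0.1953125 <= 1, Kraft's inequality IS satisfied.
A prefix code with these lengths CAN exist.

Kraft sum = 0.1953125. Satisfied.


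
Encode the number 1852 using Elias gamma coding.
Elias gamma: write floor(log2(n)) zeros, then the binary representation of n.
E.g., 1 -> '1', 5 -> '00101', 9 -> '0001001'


num_bits = floor(log2(1852)) + 1 = 11
leading_zeros = num_bits - 1 = 10
binary(1852) = 11100111100

Elias gamma(1852) = '0000000000' + '11100111100' = 000000000011100111100 (21 bits)


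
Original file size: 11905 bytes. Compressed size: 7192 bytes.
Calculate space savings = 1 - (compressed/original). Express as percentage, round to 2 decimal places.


ratio = compressed/original = 7192/11905 = 0.604116
savings = 1 - ratio = 1 - 0.604116 = 0.395884
as a percentage: 0.395884 * 100 = 39.59%

Space savings = 1 - 7192/11905 = 39.59%


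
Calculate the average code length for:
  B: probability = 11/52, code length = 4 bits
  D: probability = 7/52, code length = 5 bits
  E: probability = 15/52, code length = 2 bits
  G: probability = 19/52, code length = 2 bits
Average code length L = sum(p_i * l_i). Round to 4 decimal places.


Weighted contributions p_i * l_i:
  B: (11/52) * 4 = 44/52
  D: (7/52) * 5 = 35/52
  E: (15/52) * 2 = 30/52
  G: (19/52) * 2 = 38/52
Sum = (44 + 35 + 30 + 38)/52 = 147/52

L = 147/52 = 2.8269 bits/symbol


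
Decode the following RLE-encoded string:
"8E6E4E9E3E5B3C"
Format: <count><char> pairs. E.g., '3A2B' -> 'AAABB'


Expanding each <count><char> pair:
  8E -> 'EEEEEEEE'
  6E -> 'EEEEEE'
  4E -> 'EEEE'
  9E -> 'EEEEEEEEE'
  3E -> 'EEE'
  5B -> 'BBBBB'
  3C -> 'CCC'

Decoded = EEEEEEEEEEEEEEEEEEEEEEEEEEEEEEBBBBBCCC


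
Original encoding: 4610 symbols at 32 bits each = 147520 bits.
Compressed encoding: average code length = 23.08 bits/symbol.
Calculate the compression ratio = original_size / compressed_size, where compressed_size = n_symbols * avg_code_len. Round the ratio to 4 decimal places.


original_size = n_symbols * orig_bits = 4610 * 32 = 147520 bits
compressed_size = n_symbols * avg_code_len = 4610 * 23.08 = 106398.8 bits
ratio = original_size / compressed_size = 147520 / 106398.8 = 1.3865

Compression ratio = 1.3865


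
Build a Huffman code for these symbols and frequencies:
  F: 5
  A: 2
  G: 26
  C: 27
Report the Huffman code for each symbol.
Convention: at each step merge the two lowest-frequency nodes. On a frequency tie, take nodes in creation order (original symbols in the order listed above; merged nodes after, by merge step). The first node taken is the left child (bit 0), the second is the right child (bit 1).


Huffman tree construction:
Step 1: Merge A(2) + F(5) = 7
Step 2: Merge (A+F)(7) + G(26) = 33
Step 3: Merge C(27) + ((A+F)+G)(33) = 60
Read each symbol's code off the tree from the root (left child = 0, right child = 1).

Codes:
  F: 101 (length 3)
  A: 100 (length 3)
  G: 11 (length 2)
  C: 0 (length 1)
Average code length: 100/60 = 1.6667 bits/symbol


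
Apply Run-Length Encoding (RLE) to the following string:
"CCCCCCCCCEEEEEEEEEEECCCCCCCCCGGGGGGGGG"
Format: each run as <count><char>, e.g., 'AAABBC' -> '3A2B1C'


Scanning runs left to right:
  i=0: run of 'C' x 9 -> '9C'
  i=9: run of 'E' x 11 -> '11E'
  i=20: run of 'C' x 9 -> '9C'
  i=29: run of 'G' x 9 -> '9G'

RLE = 9C11E9C9G


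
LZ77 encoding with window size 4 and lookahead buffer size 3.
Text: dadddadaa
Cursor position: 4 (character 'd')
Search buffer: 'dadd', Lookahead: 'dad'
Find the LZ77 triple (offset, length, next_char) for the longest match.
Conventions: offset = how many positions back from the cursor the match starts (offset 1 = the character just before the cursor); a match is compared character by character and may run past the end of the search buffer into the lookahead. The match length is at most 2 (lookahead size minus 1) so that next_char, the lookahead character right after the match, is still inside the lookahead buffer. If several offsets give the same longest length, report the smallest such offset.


Try each offset into the search buffer:
  offset=1 (pos 3, char 'd'): match length 1
  offset=2 (pos 2, char 'd'): match length 1
  offset=3 (pos 1, char 'a'): match length 0
  offset=4 (pos 0, char 'd'): match length 2
Longest match has length 2 at offset 4.
next_char = character at position 4 + 2 = 6 -> 'd'

Best match: offset=4, length=2 (matching 'da' starting at position 0)
LZ77 triple: (4, 2, 'd')


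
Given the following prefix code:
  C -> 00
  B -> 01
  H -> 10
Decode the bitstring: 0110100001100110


Decoding step by step:
Bits 01 -> B
Bits 10 -> H
Bits 10 -> H
Bits 00 -> C
Bits 01 -> B
Bits 10 -> H
Bits 01 -> B
Bits 10 -> H


Decoded message: BHHCBHBH


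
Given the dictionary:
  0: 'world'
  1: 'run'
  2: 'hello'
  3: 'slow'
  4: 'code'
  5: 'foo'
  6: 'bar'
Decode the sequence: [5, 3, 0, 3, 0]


Look up each index in the dictionary:
  5 -> 'foo'
  3 -> 'slow'
  0 -> 'world'
  3 -> 'slow'
  0 -> 'world'

Decoded: "foo slow world slow world"


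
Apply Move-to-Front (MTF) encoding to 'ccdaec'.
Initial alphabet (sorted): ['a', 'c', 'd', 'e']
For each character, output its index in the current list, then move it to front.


MTF encoding:
'c': index 1 in ['a', 'c', 'd', 'e'] -> ['c', 'a', 'd', 'e']
'c': index 0 in ['c', 'a', 'd', 'e'] -> ['c', 'a', 'd', 'e']
'd': index 2 in ['c', 'a', 'd', 'e'] -> ['d', 'c', 'a', 'e']
'a': index 2 in ['d', 'c', 'a', 'e'] -> ['a', 'd', 'c', 'e']
'e': index 3 in ['a', 'd', 'c', 'e'] -> ['e', 'a', 'd', 'c']
'c': index 3 in ['e', 'a', 'd', 'c'] -> ['c', 'e', 'a', 'd']


Output: [1, 0, 2, 2, 3, 3]


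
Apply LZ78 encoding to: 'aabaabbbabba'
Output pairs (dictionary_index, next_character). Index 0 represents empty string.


LZ78 encoding steps:
Dictionary: {0: ''}
Step 1: w='' (idx 0), next='a' -> output (0, 'a'), add 'a' as idx 1
Step 2: w='a' (idx 1), next='b' -> output (1, 'b'), add 'ab' as idx 2
Step 3: w='a' (idx 1), next='a' -> output (1, 'a'), add 'aa' as idx 3
Step 4: w='' (idx 0), next='b' -> output (0, 'b'), add 'b' as idx 4
Step 5: w='b' (idx 4), next='b' -> output (4, 'b'), add 'bb' as idx 5
Step 6: w='ab' (idx 2), next='b' -> output (2, 'b'), add 'abb' as idx 6
Step 7: w='a' (idx 1), end of input -> output (1, '')


Encoded: [(0, 'a'), (1, 'b'), (1, 'a'), (0, 'b'), (4, 'b'), (2, 'b'), (1, '')]


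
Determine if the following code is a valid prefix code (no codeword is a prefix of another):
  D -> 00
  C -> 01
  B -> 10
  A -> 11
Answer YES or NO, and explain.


Checking each pair (does one codeword prefix another?):
  D='00' vs C='01': no prefix
  D='00' vs B='10': no prefix
  D='00' vs A='11': no prefix
  C='01' vs D='00': no prefix
  C='01' vs B='10': no prefix
  C='01' vs A='11': no prefix
  B='10' vs D='00': no prefix
  B='10' vs C='01': no prefix
  B='10' vs A='11': no prefix
  A='11' vs D='00': no prefix
  A='11' vs C='01': no prefix
  A='11' vs B='10': no prefix
No violation found over all pairs.

YES -- this is a valid prefix code. No codeword is a prefix of any other codeword.


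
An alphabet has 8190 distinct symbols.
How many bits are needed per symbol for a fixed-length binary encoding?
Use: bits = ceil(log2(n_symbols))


log2(8190) = 12.9996
Bracket: 2^12 = 4096 < 8190 <= 2^13 = 8192
So ceil(log2(8190)) = 13

bits = ceil(log2(8190)) = ceil(12.9996) = 13 bits


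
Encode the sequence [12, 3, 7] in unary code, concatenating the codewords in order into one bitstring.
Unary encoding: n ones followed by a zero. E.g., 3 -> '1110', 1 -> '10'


Encode each number as n ones followed by a terminating 0:
  12 -> 1111111111110 (13 bits)
  3 -> 1110 (4 bits)
  7 -> 11111110 (8 bits)
Total length = 13 + 4 + 8 = 25 bits.

Unary([12, 3, 7]) = 1111111111110111011111110 (25 bits)


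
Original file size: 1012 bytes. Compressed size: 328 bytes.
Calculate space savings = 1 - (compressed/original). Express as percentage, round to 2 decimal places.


ratio = compressed/original = 328/1012 = 0.324111
savings = 1 - ratio = 1 - 0.324111 = 0.675889
as a percentage: 0.675889 * 100 = 67.59%

Space savings = 1 - 328/1012 = 67.59%


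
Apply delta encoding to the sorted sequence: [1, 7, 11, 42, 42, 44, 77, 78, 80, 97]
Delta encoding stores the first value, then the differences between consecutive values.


First value: 1
Deltas:
  7 - 1 = 6
  11 - 7 = 4
  42 - 11 = 31
  42 - 42 = 0
  44 - 42 = 2
  77 - 44 = 33
  78 - 77 = 1
  80 - 78 = 2
  97 - 80 = 17


Delta encoded: [1, 6, 4, 31, 0, 2, 33, 1, 2, 17]


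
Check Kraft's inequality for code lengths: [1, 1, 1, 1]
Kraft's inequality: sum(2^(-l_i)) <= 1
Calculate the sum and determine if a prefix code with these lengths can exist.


Sum = 2^(-1) + 2^(-1) + 2^(-1) + 2^(-1)
    = 0.5 + 0.5 + 0.5 + 0.5
    = 4/2 = 2.0
Since 2.0 > 1, Kraft's inequality is NOT satisfied.
A prefix code with these lengths CANNOT exist.

Kraft sum = 2.0. Not satisfied.


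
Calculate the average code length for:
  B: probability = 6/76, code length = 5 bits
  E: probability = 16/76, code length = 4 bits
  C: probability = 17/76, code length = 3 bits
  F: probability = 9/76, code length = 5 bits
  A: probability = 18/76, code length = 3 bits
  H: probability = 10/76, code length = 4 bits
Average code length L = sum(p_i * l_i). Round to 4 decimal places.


Weighted contributions p_i * l_i:
  B: (6/76) * 5 = 30/76
  E: (16/76) * 4 = 64/76
  C: (17/76) * 3 = 51/76
  F: (9/76) * 5 = 45/76
  A: (18/76) * 3 = 54/76
  H: (10/76) * 4 = 40/76
Sum = (30 + 64 + 51 + 45 + 54 + 40)/76 = 284/76

L = 284/76 = 3.7368 bits/symbol


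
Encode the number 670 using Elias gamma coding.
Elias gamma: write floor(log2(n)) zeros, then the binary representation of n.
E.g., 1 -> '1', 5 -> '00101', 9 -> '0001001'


num_bits = floor(log2(670)) + 1 = 10
leading_zeros = num_bits - 1 = 9
binary(670) = 1010011110

Elias gamma(670) = '000000000' + '1010011110' = 0000000001010011110 (19 bits)


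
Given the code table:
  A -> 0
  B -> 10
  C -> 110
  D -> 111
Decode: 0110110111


Decoding:
0 -> A
110 -> C
110 -> C
111 -> D


Result: ACCD


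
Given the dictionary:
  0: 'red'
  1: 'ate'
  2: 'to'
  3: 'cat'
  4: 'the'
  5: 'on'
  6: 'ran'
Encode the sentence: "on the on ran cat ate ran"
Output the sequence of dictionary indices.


Look up each word in the dictionary:
  'on' -> 5
  'the' -> 4
  'on' -> 5
  'ran' -> 6
  'cat' -> 3
  'ate' -> 1
  'ran' -> 6

Encoded: [5, 4, 5, 6, 3, 1, 6]


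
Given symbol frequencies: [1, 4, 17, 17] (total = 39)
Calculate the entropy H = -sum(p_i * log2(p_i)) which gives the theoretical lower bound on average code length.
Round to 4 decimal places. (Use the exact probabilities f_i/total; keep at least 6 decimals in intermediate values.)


Per-symbol terms -p_i * log2(p_i) with p_i = f_i/39:
  p = 1/39 = 0.025641: log2(p) = -5.285402, -p*log2(p) = 0.135523
  p = 4/39 = 0.102564: log2(p) = -3.285402, -p*log2(p) = 0.336964
  p = 17/39 = 0.435897: log2(p) = -1.197939, -p*log2(p) = 0.522179
  p = 17/39 = 0.435897: log2(p) = -1.197939, -p*log2(p) = 0.522179
H = 0.135523 + 0.336964 + 0.522179 + 0.522179 = 1.516845

H = 1.5168 bits/symbol


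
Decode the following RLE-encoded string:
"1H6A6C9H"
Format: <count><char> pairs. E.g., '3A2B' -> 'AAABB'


Expanding each <count><char> pair:
  1H -> 'H'
  6A -> 'AAAAAA'
  6C -> 'CCCCCC'
  9H -> 'HHHHHHHHH'

Decoded = HAAAAAACCCCCCHHHHHHHHH


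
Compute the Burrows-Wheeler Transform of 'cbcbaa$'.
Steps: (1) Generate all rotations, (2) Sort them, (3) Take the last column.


Rotations (sorted):
  0: $cbcbaa -> last char: a
  1: a$cbcba -> last char: a
  2: aa$cbcb -> last char: b
  3: baa$cbc -> last char: c
  4: bcbaa$c -> last char: c
  5: cbaa$cb -> last char: b
  6: cbcbaa$ -> last char: $


BWT = aabccb$


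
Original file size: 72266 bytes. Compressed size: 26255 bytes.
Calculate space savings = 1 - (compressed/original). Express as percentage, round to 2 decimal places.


ratio = compressed/original = 26255/72266 = 0.363311
savings = 1 - ratio = 1 - 0.363311 = 0.636689
as a percentage: 0.636689 * 100 = 63.67%

Space savings = 1 - 26255/72266 = 63.67%


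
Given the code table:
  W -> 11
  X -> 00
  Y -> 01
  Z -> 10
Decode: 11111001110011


Decoding:
11 -> W
11 -> W
10 -> Z
01 -> Y
11 -> W
00 -> X
11 -> W


Result: WWZYWXW


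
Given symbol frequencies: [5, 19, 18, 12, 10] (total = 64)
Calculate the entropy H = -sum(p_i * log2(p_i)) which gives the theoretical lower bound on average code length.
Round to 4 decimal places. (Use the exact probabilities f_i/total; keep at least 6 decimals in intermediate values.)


Per-symbol terms -p_i * log2(p_i) with p_i = f_i/64:
  p = 5/64 = 0.078125: log2(p) = -3.678072, -p*log2(p) = 0.287349
  p = 19/64 = 0.296875: log2(p) = -1.752072, -p*log2(p) = 0.520147
  p = 18/64 = 0.281250: log2(p) = -1.830075, -p*log2(p) = 0.514709
  p = 12/64 = 0.187500: log2(p) = -2.415037, -p*log2(p) = 0.452820
  p = 10/64 = 0.156250: log2(p) = -2.678072, -p*log2(p) = 0.418449
H = 0.287349 + 0.520147 + 0.514709 + 0.452820 + 0.418449 = 2.193474

H = 2.1935 bits/symbol


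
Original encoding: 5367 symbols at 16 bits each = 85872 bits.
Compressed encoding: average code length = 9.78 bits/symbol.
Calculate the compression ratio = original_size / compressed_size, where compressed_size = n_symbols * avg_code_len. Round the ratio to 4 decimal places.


original_size = n_symbols * orig_bits = 5367 * 16 = 85872 bits
compressed_size = n_symbols * avg_code_len = 5367 * 9.78 = 52489.26 bits
ratio = original_size / compressed_size = 85872 / 52489.26 = 1.636

Compression ratio = 1.636


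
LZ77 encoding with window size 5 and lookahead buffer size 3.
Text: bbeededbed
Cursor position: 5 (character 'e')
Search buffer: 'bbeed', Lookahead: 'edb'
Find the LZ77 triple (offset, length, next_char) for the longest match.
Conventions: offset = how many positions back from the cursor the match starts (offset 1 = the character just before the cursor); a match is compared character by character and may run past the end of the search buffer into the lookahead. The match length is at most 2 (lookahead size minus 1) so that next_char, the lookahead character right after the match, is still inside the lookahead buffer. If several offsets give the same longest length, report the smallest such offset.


Try each offset into the search buffer:
  offset=1 (pos 4, char 'd'): match length 0
  offset=2 (pos 3, char 'e'): match length 2
  offset=3 (pos 2, char 'e'): match length 1
  offset=4 (pos 1, char 'b'): match length 0
  offset=5 (pos 0, char 'b'): match length 0
Longest match has length 2 at offset 2.
next_char = character at position 5 + 2 = 7 -> 'b'

Best match: offset=2, length=2 (matching 'ed' starting at position 3)
LZ77 triple: (2, 2, 'b')


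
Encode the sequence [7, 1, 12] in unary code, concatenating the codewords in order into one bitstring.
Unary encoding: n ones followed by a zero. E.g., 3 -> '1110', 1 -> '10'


Encode each number as n ones followed by a terminating 0:
  7 -> 11111110 (8 bits)
  1 -> 10 (2 bits)
  12 -> 1111111111110 (13 bits)
Total length = 8 + 2 + 13 = 23 bits.

Unary([7, 1, 12]) = 11111110101111111111110 (23 bits)


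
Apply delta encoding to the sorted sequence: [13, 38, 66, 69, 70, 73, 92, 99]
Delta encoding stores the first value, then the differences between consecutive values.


First value: 13
Deltas:
  38 - 13 = 25
  66 - 38 = 28
  69 - 66 = 3
  70 - 69 = 1
  73 - 70 = 3
  92 - 73 = 19
  99 - 92 = 7


Delta encoded: [13, 25, 28, 3, 1, 3, 19, 7]


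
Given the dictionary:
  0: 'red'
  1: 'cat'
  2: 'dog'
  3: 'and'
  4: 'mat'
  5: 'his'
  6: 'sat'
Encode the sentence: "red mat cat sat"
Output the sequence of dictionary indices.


Look up each word in the dictionary:
  'red' -> 0
  'mat' -> 4
  'cat' -> 1
  'sat' -> 6

Encoded: [0, 4, 1, 6]


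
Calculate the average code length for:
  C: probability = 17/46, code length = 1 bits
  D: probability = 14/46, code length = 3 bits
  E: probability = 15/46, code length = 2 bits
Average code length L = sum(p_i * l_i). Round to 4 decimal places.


Weighted contributions p_i * l_i:
  C: (17/46) * 1 = 17/46
  D: (14/46) * 3 = 42/46
  E: (15/46) * 2 = 30/46
Sum = (17 + 42 + 30)/46 = 89/46

L = 89/46 = 1.9348 bits/symbol


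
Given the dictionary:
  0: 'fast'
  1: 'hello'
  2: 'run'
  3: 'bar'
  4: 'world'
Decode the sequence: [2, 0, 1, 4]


Look up each index in the dictionary:
  2 -> 'run'
  0 -> 'fast'
  1 -> 'hello'
  4 -> 'world'

Decoded: "run fast hello world"


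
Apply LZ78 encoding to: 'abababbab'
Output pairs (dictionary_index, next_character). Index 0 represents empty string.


LZ78 encoding steps:
Dictionary: {0: ''}
Step 1: w='' (idx 0), next='a' -> output (0, 'a'), add 'a' as idx 1
Step 2: w='' (idx 0), next='b' -> output (0, 'b'), add 'b' as idx 2
Step 3: w='a' (idx 1), next='b' -> output (1, 'b'), add 'ab' as idx 3
Step 4: w='ab' (idx 3), next='b' -> output (3, 'b'), add 'abb' as idx 4
Step 5: w='ab' (idx 3), end of input -> output (3, '')


Encoded: [(0, 'a'), (0, 'b'), (1, 'b'), (3, 'b'), (3, '')]


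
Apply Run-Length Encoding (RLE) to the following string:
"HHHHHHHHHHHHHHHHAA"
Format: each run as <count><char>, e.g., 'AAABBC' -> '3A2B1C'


Scanning runs left to right:
  i=0: run of 'H' x 16 -> '16H'
  i=16: run of 'A' x 2 -> '2A'

RLE = 16H2A


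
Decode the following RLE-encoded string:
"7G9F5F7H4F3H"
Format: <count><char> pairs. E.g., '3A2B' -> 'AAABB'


Expanding each <count><char> pair:
  7G -> 'GGGGGGG'
  9F -> 'FFFFFFFFF'
  5F -> 'FFFFF'
  7H -> 'HHHHHHH'
  4F -> 'FFFF'
  3H -> 'HHH'

Decoded = GGGGGGGFFFFFFFFFFFFFFHHHHHHHFFFFHHH


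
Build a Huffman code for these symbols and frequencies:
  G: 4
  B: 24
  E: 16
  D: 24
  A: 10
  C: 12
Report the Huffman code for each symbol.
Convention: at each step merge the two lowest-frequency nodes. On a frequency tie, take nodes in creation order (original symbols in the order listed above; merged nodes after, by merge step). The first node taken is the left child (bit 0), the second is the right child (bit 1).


Huffman tree construction:
Step 1: Merge G(4) + A(10) = 14
Step 2: Merge C(12) + (G+A)(14) = 26
Step 3: Merge E(16) + B(24) = 40
Step 4: Merge D(24) + (C+(G+A))(26) = 50
Step 5: Merge (E+B)(40) + (D+(C+(G+A)))(50) = 90
Read each symbol's code off the tree from the root (left child = 0, right child = 1).

Codes:
  G: 1110 (length 4)
  B: 01 (length 2)
  E: 00 (length 2)
  D: 10 (length 2)
  A: 1111 (length 4)
  C: 110 (length 3)
Average code length: 220/90 = 2.4444 bits/symbol


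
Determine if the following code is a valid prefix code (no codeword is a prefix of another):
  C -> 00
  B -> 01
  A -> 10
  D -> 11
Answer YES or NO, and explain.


Checking each pair (does one codeword prefix another?):
  C='00' vs B='01': no prefix
  C='00' vs A='10': no prefix
  C='00' vs D='11': no prefix
  B='01' vs C='00': no prefix
  B='01' vs A='10': no prefix
  B='01' vs D='11': no prefix
  A='10' vs C='00': no prefix
  A='10' vs B='01': no prefix
  A='10' vs D='11': no prefix
  D='11' vs C='00': no prefix
  D='11' vs B='01': no prefix
  D='11' vs A='10': no prefix
No violation found over all pairs.

YES -- this is a valid prefix code. No codeword is a prefix of any other codeword.


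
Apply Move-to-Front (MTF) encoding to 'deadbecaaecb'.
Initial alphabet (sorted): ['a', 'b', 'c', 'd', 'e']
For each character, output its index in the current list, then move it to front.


MTF encoding:
'd': index 3 in ['a', 'b', 'c', 'd', 'e'] -> ['d', 'a', 'b', 'c', 'e']
'e': index 4 in ['d', 'a', 'b', 'c', 'e'] -> ['e', 'd', 'a', 'b', 'c']
'a': index 2 in ['e', 'd', 'a', 'b', 'c'] -> ['a', 'e', 'd', 'b', 'c']
'd': index 2 in ['a', 'e', 'd', 'b', 'c'] -> ['d', 'a', 'e', 'b', 'c']
'b': index 3 in ['d', 'a', 'e', 'b', 'c'] -> ['b', 'd', 'a', 'e', 'c']
'e': index 3 in ['b', 'd', 'a', 'e', 'c'] -> ['e', 'b', 'd', 'a', 'c']
'c': index 4 in ['e', 'b', 'd', 'a', 'c'] -> ['c', 'e', 'b', 'd', 'a']
'a': index 4 in ['c', 'e', 'b', 'd', 'a'] -> ['a', 'c', 'e', 'b', 'd']
'a': index 0 in ['a', 'c', 'e', 'b', 'd'] -> ['a', 'c', 'e', 'b', 'd']
'e': index 2 in ['a', 'c', 'e', 'b', 'd'] -> ['e', 'a', 'c', 'b', 'd']
'c': index 2 in ['e', 'a', 'c', 'b', 'd'] -> ['c', 'e', 'a', 'b', 'd']
'b': index 3 in ['c', 'e', 'a', 'b', 'd'] -> ['b', 'c', 'e', 'a', 'd']


Output: [3, 4, 2, 2, 3, 3, 4, 4, 0, 2, 2, 3]


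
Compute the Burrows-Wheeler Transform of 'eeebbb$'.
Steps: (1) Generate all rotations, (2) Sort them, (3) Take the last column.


Rotations (sorted):
  0: $eeebbb -> last char: b
  1: b$eeebb -> last char: b
  2: bb$eeeb -> last char: b
  3: bbb$eee -> last char: e
  4: ebbb$ee -> last char: e
  5: eebbb$e -> last char: e
  6: eeebbb$ -> last char: $


BWT = bbbeee$


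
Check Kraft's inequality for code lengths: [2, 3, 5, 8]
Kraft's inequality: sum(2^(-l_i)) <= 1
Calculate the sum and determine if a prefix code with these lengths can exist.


Sum = 2^(-2) + 2^(-3) + 2^(-5) + 2^(-8)
    = 0.25 + 0.125 + 0.03125 + 0.00390625
    = 105/256 = 0.41015625
Since 0.41015625 <= 1, Kraft's inequality IS satisfied.
A prefix code with these lengths CAN exist.

Kraft sum = 0.41015625. Satisfied.


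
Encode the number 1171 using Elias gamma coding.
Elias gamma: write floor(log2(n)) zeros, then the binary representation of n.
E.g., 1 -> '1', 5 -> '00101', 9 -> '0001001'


num_bits = floor(log2(1171)) + 1 = 11
leading_zeros = num_bits - 1 = 10
binary(1171) = 10010010011

Elias gamma(1171) = '0000000000' + '10010010011' = 000000000010010010011 (21 bits)


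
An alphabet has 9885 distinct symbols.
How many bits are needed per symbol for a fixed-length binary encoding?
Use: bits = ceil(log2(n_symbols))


log2(9885) = 13.271
Bracket: 2^13 = 8192 < 9885 <= 2^14 = 16384
So ceil(log2(9885)) = 14

bits = ceil(log2(9885)) = ceil(13.271) = 14 bits


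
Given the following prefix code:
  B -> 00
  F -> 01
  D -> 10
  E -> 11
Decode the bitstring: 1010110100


Decoding step by step:
Bits 10 -> D
Bits 10 -> D
Bits 11 -> E
Bits 01 -> F
Bits 00 -> B


Decoded message: DDEFB


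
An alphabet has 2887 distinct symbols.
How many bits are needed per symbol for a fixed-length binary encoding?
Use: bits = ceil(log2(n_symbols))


log2(2887) = 11.4954
Bracket: 2^11 = 2048 < 2887 <= 2^12 = 4096
So ceil(log2(2887)) = 12

bits = ceil(log2(2887)) = ceil(11.4954) = 12 bits


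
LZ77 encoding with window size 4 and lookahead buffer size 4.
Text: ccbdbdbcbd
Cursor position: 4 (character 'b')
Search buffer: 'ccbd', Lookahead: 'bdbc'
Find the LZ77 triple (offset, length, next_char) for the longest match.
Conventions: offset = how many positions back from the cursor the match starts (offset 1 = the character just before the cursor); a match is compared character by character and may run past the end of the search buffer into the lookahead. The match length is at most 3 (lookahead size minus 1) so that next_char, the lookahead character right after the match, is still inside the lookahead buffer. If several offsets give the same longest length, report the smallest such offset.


Try each offset into the search buffer:
  offset=1 (pos 3, char 'd'): match length 0
  offset=2 (pos 2, char 'b'): match length 3
  offset=3 (pos 1, char 'c'): match length 0
  offset=4 (pos 0, char 'c'): match length 0
Longest match has length 3 at offset 2.
next_char = character at position 4 + 3 = 7 -> 'c'

Best match: offset=2, length=3 (matching 'bdb' starting at position 2)
LZ77 triple: (2, 3, 'c')


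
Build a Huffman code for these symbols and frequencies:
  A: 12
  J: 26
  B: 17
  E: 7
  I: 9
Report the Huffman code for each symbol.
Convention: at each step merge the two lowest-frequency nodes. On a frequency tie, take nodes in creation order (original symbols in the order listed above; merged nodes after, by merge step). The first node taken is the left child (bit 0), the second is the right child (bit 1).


Huffman tree construction:
Step 1: Merge E(7) + I(9) = 16
Step 2: Merge A(12) + (E+I)(16) = 28
Step 3: Merge B(17) + J(26) = 43
Step 4: Merge (A+(E+I))(28) + (B+J)(43) = 71
Read each symbol's code off the tree from the root (left child = 0, right child = 1).

Codes:
  A: 00 (length 2)
  J: 11 (length 2)
  B: 10 (length 2)
  E: 010 (length 3)
  I: 011 (length 3)
Average code length: 158/71 = 2.2254 bits/symbol


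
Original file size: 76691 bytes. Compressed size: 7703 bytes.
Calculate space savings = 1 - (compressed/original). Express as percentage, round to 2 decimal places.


ratio = compressed/original = 7703/76691 = 0.100442
savings = 1 - ratio = 1 - 0.100442 = 0.899558
as a percentage: 0.899558 * 100 = 89.96%

Space savings = 1 - 7703/76691 = 89.96%


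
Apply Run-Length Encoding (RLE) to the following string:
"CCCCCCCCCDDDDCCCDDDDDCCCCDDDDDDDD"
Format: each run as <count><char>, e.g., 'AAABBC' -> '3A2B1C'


Scanning runs left to right:
  i=0: run of 'C' x 9 -> '9C'
  i=9: run of 'D' x 4 -> '4D'
  i=13: run of 'C' x 3 -> '3C'
  i=16: run of 'D' x 5 -> '5D'
  i=21: run of 'C' x 4 -> '4C'
  i=25: run of 'D' x 8 -> '8D'

RLE = 9C4D3C5D4C8D


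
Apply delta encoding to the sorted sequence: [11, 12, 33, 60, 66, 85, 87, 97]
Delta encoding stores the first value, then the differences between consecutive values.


First value: 11
Deltas:
  12 - 11 = 1
  33 - 12 = 21
  60 - 33 = 27
  66 - 60 = 6
  85 - 66 = 19
  87 - 85 = 2
  97 - 87 = 10


Delta encoded: [11, 1, 21, 27, 6, 19, 2, 10]


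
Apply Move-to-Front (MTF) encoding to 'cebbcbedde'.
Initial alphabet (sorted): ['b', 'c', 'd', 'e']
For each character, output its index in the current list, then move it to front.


MTF encoding:
'c': index 1 in ['b', 'c', 'd', 'e'] -> ['c', 'b', 'd', 'e']
'e': index 3 in ['c', 'b', 'd', 'e'] -> ['e', 'c', 'b', 'd']
'b': index 2 in ['e', 'c', 'b', 'd'] -> ['b', 'e', 'c', 'd']
'b': index 0 in ['b', 'e', 'c', 'd'] -> ['b', 'e', 'c', 'd']
'c': index 2 in ['b', 'e', 'c', 'd'] -> ['c', 'b', 'e', 'd']
'b': index 1 in ['c', 'b', 'e', 'd'] -> ['b', 'c', 'e', 'd']
'e': index 2 in ['b', 'c', 'e', 'd'] -> ['e', 'b', 'c', 'd']
'd': index 3 in ['e', 'b', 'c', 'd'] -> ['d', 'e', 'b', 'c']
'd': index 0 in ['d', 'e', 'b', 'c'] -> ['d', 'e', 'b', 'c']
'e': index 1 in ['d', 'e', 'b', 'c'] -> ['e', 'd', 'b', 'c']


Output: [1, 3, 2, 0, 2, 1, 2, 3, 0, 1]


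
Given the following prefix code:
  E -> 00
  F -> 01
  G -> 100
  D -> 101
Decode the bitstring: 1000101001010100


Decoding step by step:
Bits 100 -> G
Bits 01 -> F
Bits 01 -> F
Bits 00 -> E
Bits 101 -> D
Bits 01 -> F
Bits 00 -> E


Decoded message: GFFEDFE


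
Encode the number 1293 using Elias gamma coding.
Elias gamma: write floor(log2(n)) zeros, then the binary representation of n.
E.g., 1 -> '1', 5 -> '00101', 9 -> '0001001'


num_bits = floor(log2(1293)) + 1 = 11
leading_zeros = num_bits - 1 = 10
binary(1293) = 10100001101

Elias gamma(1293) = '0000000000' + '10100001101' = 000000000010100001101 (21 bits)


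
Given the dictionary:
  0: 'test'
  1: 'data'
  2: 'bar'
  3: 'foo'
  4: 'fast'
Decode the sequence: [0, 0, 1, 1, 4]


Look up each index in the dictionary:
  0 -> 'test'
  0 -> 'test'
  1 -> 'data'
  1 -> 'data'
  4 -> 'fast'

Decoded: "test test data data fast"


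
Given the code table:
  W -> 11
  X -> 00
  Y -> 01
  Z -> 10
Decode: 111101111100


Decoding:
11 -> W
11 -> W
01 -> Y
11 -> W
11 -> W
00 -> X


Result: WWYWWX
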